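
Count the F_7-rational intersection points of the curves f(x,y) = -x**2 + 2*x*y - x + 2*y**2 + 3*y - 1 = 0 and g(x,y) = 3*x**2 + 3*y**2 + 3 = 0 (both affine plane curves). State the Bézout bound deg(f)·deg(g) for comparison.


Common zeros: {(4, 5)}; count = 1; Bézout bound = 4.

deg(f) = 2, deg(g) = 2, so Bézout bound = 4.
Scan x ∈ F_7. For each x, list the y ∈ F_7 with f(x, y) ≡ 0 and those with g(x, y) ≡ 0 (mod 7); the common zeros in that column are the intersection.
  x = 0: f ≡ 0 at y ∈ ∅; g ≡ 0 at y ∈ ∅; common: ∅.
  x = 1: f ≡ 0 at y ∈ {4}; g ≡ 0 at y ∈ ∅; common: ∅.
  x = 2: f ≡ 0 at y ∈ {0}; g ≡ 0 at y ∈ {3, 4}; common: ∅.
  x = 3: f ≡ 0 at y ∈ ∅; g ≡ 0 at y ∈ {2, 5}; common: ∅.
  x = 4: f ≡ 0 at y ∈ {0, 5}; g ≡ 0 at y ∈ {2, 5}; common: {5}.
  x = 5: f ≡ 0 at y ∈ {5, 6}; g ≡ 0 at y ∈ {3, 4}; common: ∅.
  x = 6: f ≡ 0 at y ∈ {4, 6}; g ≡ 0 at y ∈ ∅; common: ∅.
Collecting: common zeros = {(4, 5)}, so the count is 1.
Comparison with the Bézout bound: 1 ≤ 4 = deg(f)·deg(g), as expected for curves with no common component (the affine F_7-count falls short of the bound because intersections may lie at infinity, over extension fields, or carry multiplicity).


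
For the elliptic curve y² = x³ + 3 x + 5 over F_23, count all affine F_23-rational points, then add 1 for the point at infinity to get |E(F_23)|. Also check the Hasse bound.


Affine points = {(1, 3), (1, 20), (3, 8), (3, 15), (4, 9), (4, 14), (6, 3), (6, 20), (7, 1), (7, 22), (8, 9), (8, 14), (9, 5), (9, 18), (10, 0), (11, 9), (11, 14), (14, 10), (14, 13), (16, 3), (16, 20), (17, 1), (17, 22), (18, 7), (18, 16), (22, 1), (22, 22)}; affine count = 27; |E(F_23)| = 28.

Discriminant check: Δ ∝ 4a³ + 27b² = 4·3³ + 27·5² = 4·27 + 27·25 ≡ 1 (mod 23). Nonzero ⇒ E is nonsingular.
For each x ∈ F_23, compute rhs = x³ + 3·x + 5 mod 23, then count y ∈ F_23 with y² ≡ rhs.
  x = 0: rhs = 5, matching y values: none (0 points).
  x = 1: rhs = 9, matching y values: 3, 20 (2 points).
  x = 2: rhs = 19, matching y values: none (0 points).
  x = 3: rhs = 18, matching y values: 8, 15 (2 points).
  x = 4: rhs = 12, matching y values: 9, 14 (2 points).
  x = 5: rhs = 7, matching y values: none (0 points).
  x = 6: rhs = 9, matching y values: 3, 20 (2 points).
  x = 7: rhs = 1, matching y values: 1, 22 (2 points).
  x = 8: rhs = 12, matching y values: 9, 14 (2 points).
  x = 9: rhs = 2, matching y values: 5, 18 (2 points).
  x = 10: rhs = 0, matching y values: 0 (1 points).
  x = 11: rhs = 12, matching y values: 9, 14 (2 points).
  x = 12: rhs = 21, matching y values: none (0 points).
  x = 13: rhs = 10, matching y values: none (0 points).
  x = 14: rhs = 8, matching y values: 10, 13 (2 points).
  x = 15: rhs = 21, matching y values: none (0 points).
  x = 16: rhs = 9, matching y values: 3, 20 (2 points).
  x = 17: rhs = 1, matching y values: 1, 22 (2 points).
  x = 18: rhs = 3, matching y values: 7, 16 (2 points).
  x = 19: rhs = 21, matching y values: none (0 points).
  x = 20: rhs = 15, matching y values: none (0 points).
  x = 21: rhs = 14, matching y values: none (0 points).
  x = 22: rhs = 1, matching y values: 1, 22 (2 points).
Total affine count: 27.
Full point count |E(F_23)| = 27 + 1 = 28.
Hasse bound: |28 − (23+1)| = |4| = 4 ≤ 2√23 ≈ 9.5917 ✓.


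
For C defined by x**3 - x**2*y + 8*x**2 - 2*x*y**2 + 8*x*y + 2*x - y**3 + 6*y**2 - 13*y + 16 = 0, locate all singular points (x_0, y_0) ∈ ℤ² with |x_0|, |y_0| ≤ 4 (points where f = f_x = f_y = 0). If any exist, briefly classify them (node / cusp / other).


Singular points: {(-2, 3)}; classification: node.

Compute partial derivatives:
  f_x = 3*x**2 - 2*x*y + 16*x - 2*y**2 + 8*y + 2.
  f_y = -x**2 - 4*x*y + 8*x - 3*y**2 + 12*y - 13.
Scan x_0 ∈ {−4, ..., 4}. For each x_0, f_y(x_0, y) is a polynomial in y; find its integer roots y ∈ {−4, ..., 4}, then test f_x and f at those candidates.
  x = -4: f_y(-4, y) = -3*y**2 + 28*y - 61; no integer root y with |y| ≤ 4.
  x = -3: f_y(-3, y) = -3*y**2 + 24*y - 46; no integer root y with |y| ≤ 4.
  x = -2: f_y(-2, y) = -3*y**2 + 20*y - 33; vanishes at y ∈ {3}. (-2, 3): f_x = 0, f = 0 — SINGULAR.
  x = -1: f_y(-1, y) = -3*y**2 + 16*y - 22; no integer root y with |y| ≤ 4.
  x = 0: f_y(0, y) = -3*y**2 + 12*y - 13; no integer root y with |y| ≤ 4.
  x = 1: f_y(1, y) = -3*y**2 + 8*y - 6; no integer root y with |y| ≤ 4.
  x = 2: f_y(2, y) = -3*y**2 + 4*y - 1; vanishes at y ∈ {1}. (2, 1): f_x = 48 ≠ 0.
  x = 3: f_y(3, y) = 2 - 3*y**2; no integer root y with |y| ≤ 4.
  x = 4: f_y(4, y) = -3*y**2 - 4*y + 3; no integer root y with |y| ≤ 4.
Only singular point on the grid: (-2, 3).
Classify: substitute x = -2 + u, y = 3 + v and expand: f = u**3 - u**2*v - u**2 - 2*u*v**2 - v**3 + v**2.
No constant or linear terms (consistent with a singular point). Quadratic part: -u**2 + v**2. Cubic part: u**3 - u**2*v - 2*u*v**2 - v**3.
The quadratic part v**2 - u**2 = (v − u)(v + u) splits into two distinct linear factors, so there are two distinct tangent lines y − 3 = ±(x − -2) — this is a node (ordinary double point).
Classification: node.


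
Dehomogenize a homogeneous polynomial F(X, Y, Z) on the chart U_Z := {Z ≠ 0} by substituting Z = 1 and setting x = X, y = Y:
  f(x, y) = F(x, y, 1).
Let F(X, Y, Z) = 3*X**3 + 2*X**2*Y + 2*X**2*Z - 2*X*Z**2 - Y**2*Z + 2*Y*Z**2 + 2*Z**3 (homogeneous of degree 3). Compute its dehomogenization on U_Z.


f(x, y) = 3*x**3 + 2*x**2*y + 2*x**2 - 2*x - y**2 + 2*y + 2

On U_Z we set Z = 1. Each monomial c·X^i·Y^j·Z^k in F becomes c·x^i·y^j·1^k = c·x^i·y^j.
Substituting Z = 1: F(X, Y, 1) = 3*x**3 + 2*x**2*y + 2*x**2 - 2*x - y**2 + 2*y + 2.
Note: deg(f) ≤ deg(F) = 3; strict inequality happens when F is divisible by Z (lost terms).


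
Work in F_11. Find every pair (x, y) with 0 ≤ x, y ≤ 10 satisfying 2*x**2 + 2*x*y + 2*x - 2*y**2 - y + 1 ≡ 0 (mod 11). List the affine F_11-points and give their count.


Affine F_11-points: {(0, 6), (0, 10), (2, 2), (2, 5), (3, 3), (3, 5), (4, 3), (4, 6), (6, 2), (6, 9)}; count = 10.

For each of the 121 pairs (x, y) ∈ F_11², evaluate f(x, y) mod 11. Record the zeros.
  x = 0: [0↦1, 1↦9, 2↦2, 3↦2, 4↦9, 5↦1, 6↦0, 7↦6, 8↦8, 9↦6, 10↦0]  zeros at y ∈ {6, 10}
  x = 1: [0↦5, 1↦4, 2↦10, 3↦1, 4↦10, 5↦4, 6↦5, 7↦2, 8↦6, 9↦6, 10↦2]  zeros at y ∈ ∅
  x = 2: [0↦2, 1↦3, 2↦0, 3↦4, 4↦4, 5↦0, 6↦3, 7↦2, 8↦8, 9↦10, 10↦8]  zeros at y ∈ {2, 5}
  x = 3: [0↦3, 1↦6, 2↦5, 3↦0, 4↦2, 5↦0, 6↦5, 7↦6, 8↦3, 9↦7, 10↦7]  zeros at y ∈ {3, 5}
  x = 4: [0↦8, 1↦2, 2↦3, 3↦0, 4↦4, 5↦4, 6↦0, 7↦3, 8↦2, 9↦8, 10↦10]  zeros at y ∈ {3, 6}
  x = 5: [0↦6, 1↦2, 2↦5, 3↦4, 4↦10, 5↦1, 6↦10, 7↦4, 8↦5, 9↦2, 10↦6]  zeros at y ∈ ∅
  x = 6: [0↦8, 1↦6, 2↦0, 3↦1, 4↦9, 5↦2, 6↦2, 7↦9, 8↦1, 9↦0, 10↦6]  zeros at y ∈ {2, 9}
  x = 7: [0↦3, 1↦3, 2↦10, 3↦2, 4↦1, 5↦7, 6↦9, 7↦7, 8↦1, 9↦2, 10↦10]  zeros at y ∈ ∅
  x = 8: [0↦2, 1↦4, 2↦2, 3↦7, 4↦8, 5↦5, 6↦9, 7↦9, 8↦5, 9↦8, 10↦7]  zeros at y ∈ ∅
  x = 9: [0↦5, 1↦9, 2↦9, 3↦5, 4↦8, 5↦7, 6↦2, 7↦4, 8↦2, 9↦7, 10↦8]  zeros at y ∈ ∅
  x = 10: [0↦1, 1↦7, 2↦9, 3↦7, 4↦1, 5↦2, 6↦10, 7↦3, 8↦3, 9↦10, 10↦2]  zeros at y ∈ ∅
Collecting zeros: affine points = {(0, 6), (0, 10), (2, 2), (2, 5), (3, 3), (3, 5), (4, 3), (4, 6), (6, 2), (6, 9)}.
Total count |C(F_11)_aff| = 10.


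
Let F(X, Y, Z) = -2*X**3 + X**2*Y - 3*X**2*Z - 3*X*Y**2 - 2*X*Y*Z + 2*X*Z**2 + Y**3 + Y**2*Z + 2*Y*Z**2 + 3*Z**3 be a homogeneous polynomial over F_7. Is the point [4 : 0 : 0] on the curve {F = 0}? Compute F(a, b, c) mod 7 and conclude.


F(4,0,0) ≡ 5 (mod 7); P is NOT on the curve.

Evaluate F(4, 0, 0) term-by-term (mod 7).
  -2*X**3 ↦ -2·64·1·1 = -128
  X**2*Y ↦ 1·16·0·1 = 0
  -3*X**2*Z ↦ -3·16·1·0 = 0
  -3*X*Y**2 ↦ -3·4·0·1 = 0
  -2*X*Y*Z ↦ -2·4·0·0 = 0
  2*X*Z**2 ↦ 2·4·1·0 = 0
  Y**3 ↦ 1·1·0·1 = 0
  Y**2*Z ↦ 1·1·0·0 = 0
  2*Y*Z**2 ↦ 2·1·0·0 = 0
  3*Z**3 ↦ 3·1·1·0 = 0
Sum: F(4, 0, 0) = (-128) + (0) + (0) + (0) + (0) + (0) + (0) + (0) + (0) + (0) = -128.
Reducing mod 7: -128 ≡ 5 (mod 7).
Since F(a, b, c) ≡ 5 ≠ 0 (mod 7), P does NOT lie on the curve.


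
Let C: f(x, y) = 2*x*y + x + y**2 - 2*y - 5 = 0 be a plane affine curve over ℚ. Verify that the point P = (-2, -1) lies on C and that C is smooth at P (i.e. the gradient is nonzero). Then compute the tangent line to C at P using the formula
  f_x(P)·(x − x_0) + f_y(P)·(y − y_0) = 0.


Tangent line at P: -x - 8*y - 10 = 0.

Step 1: f(-2, -1) = 0, so P lies on C.
Step 2: partial derivatives
  f_x(x, y) = 2*y + 1, f_y(x, y) = 2*x + 2*y - 2.
  f_x(P) = -1, f_y(P) = -8 (gradient nonzero, so P is smooth).
Step 3: tangent line at P: -1·(x − -2) + -8·(y − -1) = 0.
Expanding: -x - 8*y - 10 = 0.


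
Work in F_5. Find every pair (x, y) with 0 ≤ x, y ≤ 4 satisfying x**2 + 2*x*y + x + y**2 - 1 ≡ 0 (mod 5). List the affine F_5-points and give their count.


Affine F_5-points: {(0, 1), (0, 4), (1, 4), (2, 0), (2, 1)}; count = 5.

For each of the 25 pairs (x, y) ∈ F_5², evaluate f(x, y) mod 5. Record the zeros.
  x = 0: [0↦4, 1↦0, 2↦3, 3↦3, 4↦0]  zeros at y ∈ {1, 4}
  x = 1: [0↦1, 1↦4, 2↦4, 3↦1, 4↦0]  zeros at y ∈ {4}
  x = 2: [0↦0, 1↦0, 2↦2, 3↦1, 4↦2]  zeros at y ∈ {0, 1}
  x = 3: [0↦1, 1↦3, 2↦2, 3↦3, 4↦1]  zeros at y ∈ ∅
  x = 4: [0↦4, 1↦3, 2↦4, 3↦2, 4↦2]  zeros at y ∈ ∅
Collecting zeros: affine points = {(0, 1), (0, 4), (1, 4), (2, 0), (2, 1)}.
Total count |C(F_5)_aff| = 5.


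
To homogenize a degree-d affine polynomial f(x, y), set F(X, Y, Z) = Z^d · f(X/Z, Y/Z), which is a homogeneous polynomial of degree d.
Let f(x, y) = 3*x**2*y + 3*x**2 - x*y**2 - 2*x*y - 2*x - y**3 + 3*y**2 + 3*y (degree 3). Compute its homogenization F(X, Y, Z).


F(X, Y, Z) = 3*X**2*Y + 3*X**2*Z - X*Y**2 - 2*X*Y*Z - 2*X*Z**2 - Y**3 + 3*Y**2*Z + 3*Y*Z**2

deg(f) = 3.
Substitute x = X/Z, y = Y/Z into f, then multiply by Z^3.
  monomial 3·x^2·y^1 ↦ 3·X^2·Y^1·Z^0.
  monomial 3·x^2·y^0 ↦ 3·X^2·Y^0·Z^1.
  monomial -1·x^1·y^2 ↦ -1·X^1·Y^2·Z^0.
  monomial -2·x^1·y^1 ↦ -2·X^1·Y^1·Z^1.
  monomial -2·x^1·y^0 ↦ -2·X^1·Y^0·Z^2.
  monomial -1·x^0·y^3 ↦ -1·X^0·Y^3·Z^0.
  monomial 3·x^0·y^2 ↦ 3·X^0·Y^2·Z^1.
  monomial 3·x^0·y^1 ↦ 3·X^0·Y^1·Z^2.
Collecting: F(X, Y, Z) = 3*X**2*Y + 3*X**2*Z - X*Y**2 - 2*X*Y*Z - 2*X*Z**2 - Y**3 + 3*Y**2*Z + 3*Y*Z**2.


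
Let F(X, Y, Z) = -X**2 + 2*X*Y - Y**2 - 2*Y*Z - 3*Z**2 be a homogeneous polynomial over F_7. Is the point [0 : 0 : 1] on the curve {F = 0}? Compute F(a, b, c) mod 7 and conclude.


F(0,0,1) ≡ 4 (mod 7); P is NOT on the curve.

Evaluate F(0, 0, 1) term-by-term (mod 7).
  -X**2 ↦ -1·0·1·1 = 0
  2*X*Y ↦ 2·0·0·1 = 0
  -Y**2 ↦ -1·1·0·1 = 0
  -2*Y*Z ↦ -2·1·0·1 = 0
  -3*Z**2 ↦ -3·1·1·1 = -3
Sum: F(0, 0, 1) = (0) + (0) + (0) + (0) + (-3) = -3.
Reducing mod 7: -3 ≡ 4 (mod 7).
Since F(a, b, c) ≡ 4 ≠ 0 (mod 7), P does NOT lie on the curve.


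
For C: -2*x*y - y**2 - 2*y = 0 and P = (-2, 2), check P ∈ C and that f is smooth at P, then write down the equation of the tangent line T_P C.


Tangent line at P: -4*x - 2*y - 4 = 0.

Step 1: f(-2, 2) = 0, so P lies on C.
Step 2: partial derivatives
  f_x(x, y) = -2*y, f_y(x, y) = -2*x - 2*y - 2.
  f_x(P) = -4, f_y(P) = -2 (gradient nonzero, so P is smooth).
Step 3: tangent line at P: -4·(x − -2) + -2·(y − 2) = 0.
Expanding: -4*x - 2*y - 4 = 0.


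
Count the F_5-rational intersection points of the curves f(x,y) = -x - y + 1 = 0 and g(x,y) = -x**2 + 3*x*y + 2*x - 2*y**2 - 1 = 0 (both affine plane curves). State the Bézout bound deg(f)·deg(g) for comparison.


Common zeros: {(1, 0), (3, 3)}; count = 2; Bézout bound = 2.

deg(f) = 1, deg(g) = 2, so Bézout bound = 2.
Scan x ∈ F_5. For each x, list the y ∈ F_5 with f(x, y) ≡ 0 and those with g(x, y) ≡ 0 (mod 5); the common zeros in that column are the intersection.
  x = 0: f ≡ 0 at y ∈ {1}; g ≡ 0 at y ∈ ∅; common: ∅.
  x = 1: f ≡ 0 at y ∈ {0}; g ≡ 0 at y ∈ {0, 4}; common: {0}.
  x = 2: f ≡ 0 at y ∈ {4}; g ≡ 0 at y ∈ ∅; common: ∅.
  x = 3: f ≡ 0 at y ∈ {3}; g ≡ 0 at y ∈ {3, 4}; common: {3}.
  x = 4: f ≡ 0 at y ∈ {2}; g ≡ 0 at y ∈ ∅; common: ∅.
Collecting: common zeros = {(1, 0), (3, 3)}, so the count is 2.
Comparison with the Bézout bound: 2 ≤ 2 = deg(f)·deg(g), as expected for curves with no common component (the bound is attained).


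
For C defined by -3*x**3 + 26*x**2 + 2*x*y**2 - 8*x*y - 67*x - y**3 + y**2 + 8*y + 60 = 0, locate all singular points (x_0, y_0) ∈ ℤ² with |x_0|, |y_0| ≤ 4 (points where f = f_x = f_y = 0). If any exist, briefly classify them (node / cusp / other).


Singular points: {(3, 2)}; classification: node.

Compute partial derivatives:
  f_x = -9*x**2 + 52*x + 2*y**2 - 8*y - 67.
  f_y = 4*x*y - 8*x - 3*y**2 + 2*y + 8.
Scan x_0 ∈ {−4, ..., 4}. For each x_0, f_y(x_0, y) is a polynomial in y; find its integer roots y ∈ {−4, ..., 4}, then test f_x and f at those candidates.
  x = -4: f_y(-4, y) = -3*y**2 - 14*y + 40; vanishes at y ∈ {2}. (-4, 2): f_x = -427 ≠ 0.
  x = -3: f_y(-3, y) = -3*y**2 - 10*y + 32; vanishes at y ∈ {2}. (-3, 2): f_x = -312 ≠ 0.
  x = -2: f_y(-2, y) = -3*y**2 - 6*y + 24; vanishes at y ∈ {-4, 2}. (-2, -4): f_x = -143 ≠ 0; (-2, 2): f_x = -215 ≠ 0.
  x = -1: f_y(-1, y) = -3*y**2 - 2*y + 16; vanishes at y ∈ {2}. (-1, 2): f_x = -136 ≠ 0.
  x = 0: f_y(0, y) = -3*y**2 + 2*y + 8; vanishes at y ∈ {2}. (0, 2): f_x = -75 ≠ 0.
  x = 1: f_y(1, y) = -3*y**2 + 6*y; vanishes at y ∈ {0, 2}. (1, 0): f_x = -24 ≠ 0; (1, 2): f_x = -32 ≠ 0.
  x = 2: f_y(2, y) = -3*y**2 + 10*y - 8; vanishes at y ∈ {2}. (2, 2): f_x = -7 ≠ 0.
  x = 3: f_y(3, y) = -3*y**2 + 14*y - 16; vanishes at y ∈ {2}. (3, 2): f_x = 0, f = 0 — SINGULAR.
  x = 4: f_y(4, y) = -3*y**2 + 18*y - 24; vanishes at y ∈ {2, 4}. (4, 2): f_x = -11 ≠ 0; (4, 4): f_x = -3 ≠ 0.
Only singular point on the grid: (3, 2).
Classify: substitute x = 3 + u, y = 2 + v and expand: f = -3*u**3 - u**2 + 2*u*v**2 - v**3 + v**2.
No constant or linear terms (consistent with a singular point). Quadratic part: -u**2 + v**2. Cubic part: -3*u**3 + 2*u*v**2 - v**3.
The quadratic part v**2 - u**2 = (v − u)(v + u) splits into two distinct linear factors, so there are two distinct tangent lines y − 2 = ±(x − 3) — this is a node (ordinary double point).
Classification: node.


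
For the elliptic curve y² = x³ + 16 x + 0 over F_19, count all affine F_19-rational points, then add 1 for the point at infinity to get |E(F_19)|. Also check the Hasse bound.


Affine points = {(0, 0), (1, 6), (1, 13), (10, 1), (10, 18), (11, 5), (11, 14), (12, 1), (12, 18), (13, 7), (13, 12), (14, 2), (14, 17), (15, 9), (15, 10), (16, 1), (16, 18), (17, 6), (17, 13)}; affine count = 19; |E(F_19)| = 20.

Discriminant check: Δ ∝ 4a³ + 27b² = 4·16³ + 27·0² = 4·4096 + 27·0 ≡ 6 (mod 19). Nonzero ⇒ E is nonsingular.
For each x ∈ F_19, compute rhs = x³ + 16·x + 0 mod 19, then count y ∈ F_19 with y² ≡ rhs.
  x = 0: rhs = 0, matching y values: 0 (1 points).
  x = 1: rhs = 17, matching y values: 6, 13 (2 points).
  x = 2: rhs = 2, matching y values: none (0 points).
  x = 3: rhs = 18, matching y values: none (0 points).
  x = 4: rhs = 14, matching y values: none (0 points).
  x = 5: rhs = 15, matching y values: none (0 points).
  x = 6: rhs = 8, matching y values: none (0 points).
  x = 7: rhs = 18, matching y values: none (0 points).
  x = 8: rhs = 13, matching y values: none (0 points).
  x = 9: rhs = 18, matching y values: none (0 points).
  x = 10: rhs = 1, matching y values: 1, 18 (2 points).
  x = 11: rhs = 6, matching y values: 5, 14 (2 points).
  x = 12: rhs = 1, matching y values: 1, 18 (2 points).
  x = 13: rhs = 11, matching y values: 7, 12 (2 points).
  x = 14: rhs = 4, matching y values: 2, 17 (2 points).
  x = 15: rhs = 5, matching y values: 9, 10 (2 points).
  x = 16: rhs = 1, matching y values: 1, 18 (2 points).
  x = 17: rhs = 17, matching y values: 6, 13 (2 points).
  x = 18: rhs = 2, matching y values: none (0 points).
Total affine count: 19.
Full point count |E(F_19)| = 19 + 1 = 20.
Hasse bound: |20 − (19+1)| = |0| = 0 ≤ 2√19 ≈ 8.7178 ✓.


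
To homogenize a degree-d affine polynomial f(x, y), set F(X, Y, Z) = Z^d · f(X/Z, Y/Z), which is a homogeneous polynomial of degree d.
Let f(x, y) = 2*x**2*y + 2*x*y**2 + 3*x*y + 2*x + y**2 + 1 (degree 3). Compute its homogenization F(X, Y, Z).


F(X, Y, Z) = 2*X**2*Y + 2*X*Y**2 + 3*X*Y*Z + 2*X*Z**2 + Y**2*Z + Z**3

deg(f) = 3.
Substitute x = X/Z, y = Y/Z into f, then multiply by Z^3.
  monomial 2·x^2·y^1 ↦ 2·X^2·Y^1·Z^0.
  monomial 2·x^1·y^2 ↦ 2·X^1·Y^2·Z^0.
  monomial 3·x^1·y^1 ↦ 3·X^1·Y^1·Z^1.
  monomial 2·x^1·y^0 ↦ 2·X^1·Y^0·Z^2.
  monomial 1·x^0·y^2 ↦ 1·X^0·Y^2·Z^1.
  monomial 1·x^0·y^0 ↦ 1·X^0·Y^0·Z^3.
Collecting: F(X, Y, Z) = 2*X**2*Y + 2*X*Y**2 + 3*X*Y*Z + 2*X*Z**2 + Y**2*Z + Z**3.


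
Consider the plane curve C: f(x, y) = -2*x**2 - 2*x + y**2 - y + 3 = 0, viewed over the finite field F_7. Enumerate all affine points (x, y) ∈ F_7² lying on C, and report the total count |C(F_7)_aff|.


Affine F_7-points: {(2, 2), (2, 6), (3, 0), (3, 1), (4, 2), (4, 6)}; count = 6.

For each of the 49 pairs (x, y) ∈ F_7², evaluate f(x, y) mod 7. Record the zeros.
  x = 0: [0↦3, 1↦3, 2↦5, 3↦2, 4↦1, 5↦2, 6↦5]  zeros at y ∈ ∅
  x = 1: [0↦6, 1↦6, 2↦1, 3↦5, 4↦4, 5↦5, 6↦1]  zeros at y ∈ ∅
  x = 2: [0↦5, 1↦5, 2↦0, 3↦4, 4↦3, 5↦4, 6↦0]  zeros at y ∈ {2, 6}
  x = 3: [0↦0, 1↦0, 2↦2, 3↦6, 4↦5, 5↦6, 6↦2]  zeros at y ∈ {0, 1}
  x = 4: [0↦5, 1↦5, 2↦0, 3↦4, 4↦3, 5↦4, 6↦0]  zeros at y ∈ {2, 6}
  x = 5: [0↦6, 1↦6, 2↦1, 3↦5, 4↦4, 5↦5, 6↦1]  zeros at y ∈ ∅
  x = 6: [0↦3, 1↦3, 2↦5, 3↦2, 4↦1, 5↦2, 6↦5]  zeros at y ∈ ∅
Collecting zeros: affine points = {(2, 2), (2, 6), (3, 0), (3, 1), (4, 2), (4, 6)}.
Total count |C(F_7)_aff| = 6.


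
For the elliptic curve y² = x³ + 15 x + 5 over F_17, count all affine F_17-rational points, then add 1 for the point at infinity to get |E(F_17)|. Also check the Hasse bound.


Affine points = {(1, 2), (1, 15), (2, 3), (2, 14), (3, 3), (3, 14), (5, 1), (5, 16), (8, 5), (8, 12), (9, 6), (9, 11), (10, 4), (10, 13), (12, 3), (12, 14), (13, 0), (14, 1), (14, 16), (15, 1), (15, 16)}; affine count = 21; |E(F_17)| = 22.

Discriminant check: Δ ∝ 4a³ + 27b² = 4·15³ + 27·5² = 4·3375 + 27·25 ≡ 14 (mod 17). Nonzero ⇒ E is nonsingular.
For each x ∈ F_17, compute rhs = x³ + 15·x + 5 mod 17, then count y ∈ F_17 with y² ≡ rhs.
  x = 0: rhs = 5, matching y values: none (0 points).
  x = 1: rhs = 4, matching y values: 2, 15 (2 points).
  x = 2: rhs = 9, matching y values: 3, 14 (2 points).
  x = 3: rhs = 9, matching y values: 3, 14 (2 points).
  x = 4: rhs = 10, matching y values: none (0 points).
  x = 5: rhs = 1, matching y values: 1, 16 (2 points).
  x = 6: rhs = 5, matching y values: none (0 points).
  x = 7: rhs = 11, matching y values: none (0 points).
  x = 8: rhs = 8, matching y values: 5, 12 (2 points).
  x = 9: rhs = 2, matching y values: 6, 11 (2 points).
  x = 10: rhs = 16, matching y values: 4, 13 (2 points).
  x = 11: rhs = 5, matching y values: none (0 points).
  x = 12: rhs = 9, matching y values: 3, 14 (2 points).
  x = 13: rhs = 0, matching y values: 0 (1 points).
  x = 14: rhs = 1, matching y values: 1, 16 (2 points).
  x = 15: rhs = 1, matching y values: 1, 16 (2 points).
  x = 16: rhs = 6, matching y values: none (0 points).
Total affine count: 21.
Full point count |E(F_17)| = 21 + 1 = 22.
Hasse bound: |22 − (17+1)| = |4| = 4 ≤ 2√17 ≈ 8.2462 ✓.


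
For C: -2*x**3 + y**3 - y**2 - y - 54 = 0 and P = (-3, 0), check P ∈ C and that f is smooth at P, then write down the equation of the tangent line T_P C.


Tangent line at P: -54*x - y - 162 = 0.

Step 1: f(-3, 0) = 0, so P lies on C.
Step 2: partial derivatives
  f_x(x, y) = -6*x**2, f_y(x, y) = 3*y**2 - 2*y - 1.
  f_x(P) = -54, f_y(P) = -1 (gradient nonzero, so P is smooth).
Step 3: tangent line at P: -54·(x − -3) + -1·(y − 0) = 0.
Expanding: -54*x - y - 162 = 0.


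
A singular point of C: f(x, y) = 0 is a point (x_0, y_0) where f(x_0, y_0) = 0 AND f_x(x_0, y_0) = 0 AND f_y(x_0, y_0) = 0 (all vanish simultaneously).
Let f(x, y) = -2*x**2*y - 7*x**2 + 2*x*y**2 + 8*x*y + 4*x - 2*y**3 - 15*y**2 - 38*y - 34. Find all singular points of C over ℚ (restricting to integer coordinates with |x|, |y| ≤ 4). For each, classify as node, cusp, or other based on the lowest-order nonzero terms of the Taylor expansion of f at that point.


Singular points: {(-1, -3)}; classification: node.

Compute partial derivatives:
  f_x = -4*x*y - 14*x + 2*y**2 + 8*y + 4.
  f_y = -2*x**2 + 4*x*y + 8*x - 6*y**2 - 30*y - 38.
Scan x_0 ∈ {−4, ..., 4}. For each x_0, f_y(x_0, y) is a polynomial in y; find its integer roots y ∈ {−4, ..., 4}, then test f_x and f at those candidates.
  x = -4: f_y(-4, y) = -6*y**2 - 46*y - 102; no integer root y with |y| ≤ 4.
  x = -3: f_y(-3, y) = -6*y**2 - 42*y - 80; no integer root y with |y| ≤ 4.
  x = -2: f_y(-2, y) = -6*y**2 - 38*y - 62; no integer root y with |y| ≤ 4.
  x = -1: f_y(-1, y) = -6*y**2 - 34*y - 48; vanishes at y ∈ {-3}. (-1, -3): f_x = 0, f = 0 — SINGULAR.
  x = 0: f_y(0, y) = -6*y**2 - 30*y - 38; no integer root y with |y| ≤ 4.
  x = 1: f_y(1, y) = -6*y**2 - 26*y - 32; no integer root y with |y| ≤ 4.
  x = 2: f_y(2, y) = -6*y**2 - 22*y - 30; no integer root y with |y| ≤ 4.
  x = 3: f_y(3, y) = -6*y**2 - 18*y - 32; no integer root y with |y| ≤ 4.
  x = 4: f_y(4, y) = -6*y**2 - 14*y - 38; no integer root y with |y| ≤ 4.
Only singular point on the grid: (-1, -3).
Classify: substitute x = -1 + u, y = -3 + v and expand: f = -2*u**2*v - u**2 + 2*u*v**2 - 2*v**3 + v**2.
No constant or linear terms (consistent with a singular point). Quadratic part: -u**2 + v**2. Cubic part: -2*u**2*v + 2*u*v**2 - 2*v**3.
The quadratic part v**2 - u**2 = (v − u)(v + u) splits into two distinct linear factors, so there are two distinct tangent lines y − -3 = ±(x − -1) — this is a node (ordinary double point).
Classification: node.


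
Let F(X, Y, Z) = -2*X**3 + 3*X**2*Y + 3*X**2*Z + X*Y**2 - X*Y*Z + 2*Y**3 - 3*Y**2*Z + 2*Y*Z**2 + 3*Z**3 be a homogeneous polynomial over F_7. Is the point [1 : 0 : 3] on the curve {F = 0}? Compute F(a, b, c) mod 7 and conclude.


F(1,0,3) ≡ 4 (mod 7); P is NOT on the curve.

Evaluate F(1, 0, 3) term-by-term (mod 7).
  -2*X**3 ↦ -2·1·1·1 = -2
  3*X**2*Y ↦ 3·1·0·1 = 0
  3*X**2*Z ↦ 3·1·1·3 = 9
  X*Y**2 ↦ 1·1·0·1 = 0
  -X*Y*Z ↦ -1·1·0·3 = 0
  2*Y**3 ↦ 2·1·0·1 = 0
  -3*Y**2*Z ↦ -3·1·0·3 = 0
  2*Y*Z**2 ↦ 2·1·0·9 = 0
  3*Z**3 ↦ 3·1·1·27 = 81
Sum: F(1, 0, 3) = (-2) + (0) + (9) + (0) + (0) + (0) + (0) + (0) + (81) = 88.
Reducing mod 7: 88 ≡ 4 (mod 7).
Since F(a, b, c) ≡ 4 ≠ 0 (mod 7), P does NOT lie on the curve.


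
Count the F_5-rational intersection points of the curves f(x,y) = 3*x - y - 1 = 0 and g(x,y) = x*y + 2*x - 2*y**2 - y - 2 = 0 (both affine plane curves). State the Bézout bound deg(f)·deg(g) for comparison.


Common zeros: ∅; count = 0; Bézout bound = 2.

deg(f) = 1, deg(g) = 2, so Bézout bound = 2.
Scan x ∈ F_5. For each x, list the y ∈ F_5 with f(x, y) ≡ 0 and those with g(x, y) ≡ 0 (mod 5); the common zeros in that column are the intersection.
  x = 0: f ≡ 0 at y ∈ {4}; g ≡ 0 at y ∈ {1}; common: ∅.
  x = 1: f ≡ 0 at y ∈ {2}; g ≡ 0 at y ∈ {0}; common: ∅.
  x = 2: f ≡ 0 at y ∈ {0}; g ≡ 0 at y ∈ ∅; common: ∅.
  x = 3: f ≡ 0 at y ∈ {3}; g ≡ 0 at y ∈ {2, 4}; common: ∅.
  x = 4: f ≡ 0 at y ∈ {1}; g ≡ 0 at y ∈ ∅; common: ∅.
Collecting: common zeros = ∅, so the count is 0.
Comparison with the Bézout bound: 0 ≤ 2 = deg(f)·deg(g), as expected for curves with no common component (the affine F_5-count falls short of the bound because intersections may lie at infinity, over extension fields, or carry multiplicity).


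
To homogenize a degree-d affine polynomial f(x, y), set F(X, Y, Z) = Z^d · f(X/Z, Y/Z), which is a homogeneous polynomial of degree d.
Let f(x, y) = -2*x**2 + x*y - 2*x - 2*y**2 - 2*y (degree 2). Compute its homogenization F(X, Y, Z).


F(X, Y, Z) = -2*X**2 + X*Y - 2*X*Z - 2*Y**2 - 2*Y*Z

deg(f) = 2.
Substitute x = X/Z, y = Y/Z into f, then multiply by Z^2.
  monomial -2·x^2·y^0 ↦ -2·X^2·Y^0·Z^0.
  monomial 1·x^1·y^1 ↦ 1·X^1·Y^1·Z^0.
  monomial -2·x^1·y^0 ↦ -2·X^1·Y^0·Z^1.
  monomial -2·x^0·y^2 ↦ -2·X^0·Y^2·Z^0.
  monomial -2·x^0·y^1 ↦ -2·X^0·Y^1·Z^1.
Collecting: F(X, Y, Z) = -2*X**2 + X*Y - 2*X*Z - 2*Y**2 - 2*Y*Z.


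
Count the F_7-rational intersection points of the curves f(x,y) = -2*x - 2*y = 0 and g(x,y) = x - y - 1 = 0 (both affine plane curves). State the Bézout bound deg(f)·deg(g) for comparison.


Common zeros: {(4, 3)}; count = 1; Bézout bound = 1.

deg(f) = 1, deg(g) = 1, so Bézout bound = 1.
Scan x ∈ F_7. For each x, list the y ∈ F_7 with f(x, y) ≡ 0 and those with g(x, y) ≡ 0 (mod 7); the common zeros in that column are the intersection.
  x = 0: f ≡ 0 at y ∈ {0}; g ≡ 0 at y ∈ {6}; common: ∅.
  x = 1: f ≡ 0 at y ∈ {6}; g ≡ 0 at y ∈ {0}; common: ∅.
  x = 2: f ≡ 0 at y ∈ {5}; g ≡ 0 at y ∈ {1}; common: ∅.
  x = 3: f ≡ 0 at y ∈ {4}; g ≡ 0 at y ∈ {2}; common: ∅.
  x = 4: f ≡ 0 at y ∈ {3}; g ≡ 0 at y ∈ {3}; common: {3}.
  x = 5: f ≡ 0 at y ∈ {2}; g ≡ 0 at y ∈ {4}; common: ∅.
  x = 6: f ≡ 0 at y ∈ {1}; g ≡ 0 at y ∈ {5}; common: ∅.
Collecting: common zeros = {(4, 3)}, so the count is 1.
Comparison with the Bézout bound: 1 ≤ 1 = deg(f)·deg(g), as expected for curves with no common component (the bound is attained).


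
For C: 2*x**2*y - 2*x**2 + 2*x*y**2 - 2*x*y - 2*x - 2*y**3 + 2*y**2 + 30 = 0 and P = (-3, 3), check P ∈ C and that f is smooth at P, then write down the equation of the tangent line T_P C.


Tangent line at P: -14*x - 54*y + 120 = 0.

Step 1: f(-3, 3) = 0, so P lies on C.
Step 2: partial derivatives
  f_x(x, y) = 4*x*y - 4*x + 2*y**2 - 2*y - 2, f_y(x, y) = 2*x**2 + 4*x*y - 2*x - 6*y**2 + 4*y.
  f_x(P) = -14, f_y(P) = -54 (gradient nonzero, so P is smooth).
Step 3: tangent line at P: -14·(x − -3) + -54·(y − 3) = 0.
Expanding: -14*x - 54*y + 120 = 0.


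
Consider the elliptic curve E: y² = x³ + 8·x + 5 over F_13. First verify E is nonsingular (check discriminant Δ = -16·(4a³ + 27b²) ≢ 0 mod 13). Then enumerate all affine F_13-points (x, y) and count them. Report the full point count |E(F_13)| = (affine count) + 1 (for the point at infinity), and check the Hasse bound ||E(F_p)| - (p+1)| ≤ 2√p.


Affine points = {(1, 1), (1, 12), (2, 4), (2, 9), (3, 2), (3, 11), (4, 6), (4, 7), (5, 1), (5, 12), (6, 3), (6, 10), (7, 1), (7, 12), (8, 3), (8, 10), (9, 0), (12, 3), (12, 10)}; affine count = 19; |E(F_13)| = 20.

Discriminant check: Δ ∝ 4a³ + 27b² = 4·8³ + 27·5² = 4·512 + 27·25 ≡ 6 (mod 13). Nonzero ⇒ E is nonsingular.
For each x ∈ F_13, compute rhs = x³ + 8·x + 5 mod 13, then count y ∈ F_13 with y² ≡ rhs.
  x = 0: rhs = 5, matching y values: none (0 points).
  x = 1: rhs = 1, matching y values: 1, 12 (2 points).
  x = 2: rhs = 3, matching y values: 4, 9 (2 points).
  x = 3: rhs = 4, matching y values: 2, 11 (2 points).
  x = 4: rhs = 10, matching y values: 6, 7 (2 points).
  x = 5: rhs = 1, matching y values: 1, 12 (2 points).
  x = 6: rhs = 9, matching y values: 3, 10 (2 points).
  x = 7: rhs = 1, matching y values: 1, 12 (2 points).
  x = 8: rhs = 9, matching y values: 3, 10 (2 points).
  x = 9: rhs = 0, matching y values: 0 (1 points).
  x = 10: rhs = 6, matching y values: none (0 points).
  x = 11: rhs = 7, matching y values: none (0 points).
  x = 12: rhs = 9, matching y values: 3, 10 (2 points).
Total affine count: 19.
Full point count |E(F_13)| = 19 + 1 = 20.
Hasse bound: |20 − (13+1)| = |6| = 6 ≤ 2√13 ≈ 7.2111 ✓.


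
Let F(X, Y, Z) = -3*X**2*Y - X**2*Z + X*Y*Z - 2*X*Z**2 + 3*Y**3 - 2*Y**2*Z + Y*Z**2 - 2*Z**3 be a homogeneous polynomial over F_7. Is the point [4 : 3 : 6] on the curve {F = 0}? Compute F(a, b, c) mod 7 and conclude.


F(4,3,6) ≡ 5 (mod 7); P is NOT on the curve.

Evaluate F(4, 3, 6) term-by-term (mod 7).
  -3*X**2*Y ↦ -3·16·3·1 = -144
  -X**2*Z ↦ -1·16·1·6 = -96
  X*Y*Z ↦ 1·4·3·6 = 72
  -2*X*Z**2 ↦ -2·4·1·36 = -288
  3*Y**3 ↦ 3·1·27·1 = 81
  -2*Y**2*Z ↦ -2·1·9·6 = -108
  Y*Z**2 ↦ 1·1·3·36 = 108
  -2*Z**3 ↦ -2·1·1·216 = -432
Sum: F(4, 3, 6) = (-144) + (-96) + (72) + (-288) + (81) + (-108) + (108) + (-432) = -807.
Reducing mod 7: -807 ≡ 5 (mod 7).
Since F(a, b, c) ≡ 5 ≠ 0 (mod 7), P does NOT lie on the curve.


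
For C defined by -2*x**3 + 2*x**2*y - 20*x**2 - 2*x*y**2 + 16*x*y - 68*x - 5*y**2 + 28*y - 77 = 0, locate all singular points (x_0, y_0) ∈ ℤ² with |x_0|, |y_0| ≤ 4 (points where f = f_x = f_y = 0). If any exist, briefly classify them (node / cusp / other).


Singular points: {(-3, 1)}; classification: cusp.

Compute partial derivatives:
  f_x = -6*x**2 + 4*x*y - 40*x - 2*y**2 + 16*y - 68.
  f_y = 2*x**2 - 4*x*y + 16*x - 10*y + 28.
Scan x_0 ∈ {−4, ..., 4}. For each x_0, f_y(x_0, y) is a polynomial in y; find its integer roots y ∈ {−4, ..., 4}, then test f_x and f at those candidates.
  x = -4: f_y(-4, y) = 6*y - 4; no integer root y with |y| ≤ 4.
  x = -3: f_y(-3, y) = 2*y - 2; vanishes at y ∈ {1}. (-3, 1): f_x = 0, f = 0 — SINGULAR.
  x = -2: f_y(-2, y) = 4 - 2*y; vanishes at y ∈ {2}. (-2, 2): f_x = -4 ≠ 0.
  x = -1: f_y(-1, y) = 14 - 6*y; no integer root y with |y| ≤ 4.
  x = 0: f_y(0, y) = 28 - 10*y; no integer root y with |y| ≤ 4.
  x = 1: f_y(1, y) = 46 - 14*y; no integer root y with |y| ≤ 4.
  x = 2: f_y(2, y) = 68 - 18*y; no integer root y with |y| ≤ 4.
  x = 3: f_y(3, y) = 94 - 22*y; no integer root y with |y| ≤ 4.
  x = 4: f_y(4, y) = 124 - 26*y; no integer root y with |y| ≤ 4.
Only singular point on the grid: (-3, 1).
Classify: substitute x = -3 + u, y = 1 + v and expand: f = -2*u**3 + 2*u**2*v - 2*u*v**2 + v**2.
No constant or linear terms (consistent with a singular point). Quadratic part: v**2. Cubic part: -2*u**3 + 2*u**2*v - 2*u*v**2.
The quadratic part v**2 is a perfect square, so there is a single (double) tangent line v = 0, i.e. y = 1. Restricting the cubic part to that line (v = 0) leaves -2*u**3 ≠ 0, so f is not divisible by v and the branch is v² ≈ 2*u**3 to lowest order — this is a cusp.
Classification: cusp.


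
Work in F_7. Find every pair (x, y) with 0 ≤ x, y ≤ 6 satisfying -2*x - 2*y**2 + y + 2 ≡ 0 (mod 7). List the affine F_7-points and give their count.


Affine F_7-points: {(1, 0), (1, 4), (3, 5), (3, 6), (4, 1), (4, 3), (5, 2)}; count = 7.

For each of the 49 pairs (x, y) ∈ F_7², evaluate f(x, y) mod 7. Record the zeros.
  x = 0: [0↦2, 1↦1, 2↦3, 3↦1, 4↦2, 5↦6, 6↦6]  zeros at y ∈ ∅
  x = 1: [0↦0, 1↦6, 2↦1, 3↦6, 4↦0, 5↦4, 6↦4]  zeros at y ∈ {0, 4}
  x = 2: [0↦5, 1↦4, 2↦6, 3↦4, 4↦5, 5↦2, 6↦2]  zeros at y ∈ ∅
  x = 3: [0↦3, 1↦2, 2↦4, 3↦2, 4↦3, 5↦0, 6↦0]  zeros at y ∈ {5, 6}
  x = 4: [0↦1, 1↦0, 2↦2, 3↦0, 4↦1, 5↦5, 6↦5]  zeros at y ∈ {1, 3}
  x = 5: [0↦6, 1↦5, 2↦0, 3↦5, 4↦6, 5↦3, 6↦3]  zeros at y ∈ {2}
  x = 6: [0↦4, 1↦3, 2↦5, 3↦3, 4↦4, 5↦1, 6↦1]  zeros at y ∈ ∅
Collecting zeros: affine points = {(1, 0), (1, 4), (3, 5), (3, 6), (4, 1), (4, 3), (5, 2)}.
Total count |C(F_7)_aff| = 7.


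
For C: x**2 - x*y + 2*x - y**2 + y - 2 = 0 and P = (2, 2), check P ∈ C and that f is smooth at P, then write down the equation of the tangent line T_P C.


Tangent line at P: 4*x - 5*y + 2 = 0.

Step 1: f(2, 2) = 0, so P lies on C.
Step 2: partial derivatives
  f_x(x, y) = 2*x - y + 2, f_y(x, y) = -x - 2*y + 1.
  f_x(P) = 4, f_y(P) = -5 (gradient nonzero, so P is smooth).
Step 3: tangent line at P: 4·(x − 2) + -5·(y − 2) = 0.
Expanding: 4*x - 5*y + 2 = 0.


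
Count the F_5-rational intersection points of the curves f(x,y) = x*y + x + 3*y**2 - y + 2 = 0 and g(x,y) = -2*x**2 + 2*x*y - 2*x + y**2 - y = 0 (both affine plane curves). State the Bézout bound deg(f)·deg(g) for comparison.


Common zeros: ∅; count = 0; Bézout bound = 4.

deg(f) = 2, deg(g) = 2, so Bézout bound = 4.
Scan x ∈ F_5. For each x, list the y ∈ F_5 with f(x, y) ≡ 0 and those with g(x, y) ≡ 0 (mod 5); the common zeros in that column are the intersection.
  x = 0: f ≡ 0 at y ∈ ∅; g ≡ 0 at y ∈ {0, 1}; common: ∅.
  x = 1: f ≡ 0 at y ∈ {2, 3}; g ≡ 0 at y ∈ ∅; common: ∅.
  x = 2: f ≡ 0 at y ∈ ∅; g ≡ 0 at y ∈ ∅; common: ∅.
  x = 3: f ≡ 0 at y ∈ {0, 1}; g ≡ 0 at y ∈ {2, 3}; common: ∅.
  x = 4: f ≡ 0 at y ∈ ∅; g ≡ 0 at y ∈ {0, 3}; common: ∅.
Collecting: common zeros = ∅, so the count is 0.
Comparison with the Bézout bound: 0 ≤ 4 = deg(f)·deg(g), as expected for curves with no common component (the affine F_5-count falls short of the bound because intersections may lie at infinity, over extension fields, or carry multiplicity).


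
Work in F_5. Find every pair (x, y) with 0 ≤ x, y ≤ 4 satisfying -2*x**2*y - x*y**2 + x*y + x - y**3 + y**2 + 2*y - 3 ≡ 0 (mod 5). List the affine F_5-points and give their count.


Affine F_5-points: {(0, 3), (3, 0), (4, 4)}; count = 3.

For each of the 25 pairs (x, y) ∈ F_5², evaluate f(x, y) mod 5. Record the zeros.
  x = 0: [0↦2, 1↦4, 2↦2, 3↦0, 4↦2]  zeros at y ∈ {3}
  x = 1: [0↦3, 1↦3, 2↦2, 3↦4, 4↦3]  zeros at y ∈ ∅
  x = 2: [0↦4, 1↦3, 2↦4, 3↦1, 4↦3]  zeros at y ∈ ∅
  x = 3: [0↦0, 1↦4, 2↦3, 3↦1, 4↦2]  zeros at y ∈ {0}
  x = 4: [0↦1, 1↦1, 2↦4, 3↦4, 4↦0]  zeros at y ∈ {4}
Collecting zeros: affine points = {(0, 3), (3, 0), (4, 4)}.
Total count |C(F_5)_aff| = 3.


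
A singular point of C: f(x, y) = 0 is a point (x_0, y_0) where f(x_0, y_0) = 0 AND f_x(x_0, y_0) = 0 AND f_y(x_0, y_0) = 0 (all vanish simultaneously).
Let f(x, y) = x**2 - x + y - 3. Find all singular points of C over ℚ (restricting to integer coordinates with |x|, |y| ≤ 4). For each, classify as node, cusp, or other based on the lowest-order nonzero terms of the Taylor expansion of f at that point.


No singular points in the scanned grid; C is smooth there.

Compute partial derivatives:
  f_x = 2*x - 1.
  f_y = 1.
f_y = 1 is a nonzero constant, so f_y never vanishes: no point (x, y) can satisfy f = f_x = f_y = 0. In particular no (x, y) ∈ {−4, ..., 4}² is singular; the curve is smooth.


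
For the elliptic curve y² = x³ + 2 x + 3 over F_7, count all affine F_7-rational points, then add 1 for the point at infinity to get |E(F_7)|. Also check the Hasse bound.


Affine points = {(2, 1), (2, 6), (3, 1), (3, 6), (6, 0)}; affine count = 5; |E(F_7)| = 6.

Discriminant check: Δ ∝ 4a³ + 27b² = 4·2³ + 27·3² = 4·8 + 27·9 ≡ 2 (mod 7). Nonzero ⇒ E is nonsingular.
For each x ∈ F_7, compute rhs = x³ + 2·x + 3 mod 7, then count y ∈ F_7 with y² ≡ rhs.
  x = 0: rhs = 3, matching y values: none (0 points).
  x = 1: rhs = 6, matching y values: none (0 points).
  x = 2: rhs = 1, matching y values: 1, 6 (2 points).
  x = 3: rhs = 1, matching y values: 1, 6 (2 points).
  x = 4: rhs = 5, matching y values: none (0 points).
  x = 5: rhs = 5, matching y values: none (0 points).
  x = 6: rhs = 0, matching y values: 0 (1 points).
Total affine count: 5.
Full point count |E(F_7)| = 5 + 1 = 6.
Hasse bound: |6 − (7+1)| = |-2| = 2 ≤ 2√7 ≈ 5.2915 ✓.


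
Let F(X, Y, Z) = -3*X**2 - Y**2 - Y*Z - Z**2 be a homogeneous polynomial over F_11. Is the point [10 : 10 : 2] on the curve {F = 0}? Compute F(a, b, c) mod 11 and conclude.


F(10,10,2) ≡ 5 (mod 11); P is NOT on the curve.

Evaluate F(10, 10, 2) term-by-term (mod 11).
  -3*X**2 ↦ -3·100·1·1 = -300
  -Y**2 ↦ -1·1·100·1 = -100
  -Y*Z ↦ -1·1·10·2 = -20
  -Z**2 ↦ -1·1·1·4 = -4
Sum: F(10, 10, 2) = (-300) + (-100) + (-20) + (-4) = -424.
Reducing mod 11: -424 ≡ 5 (mod 11).
Since F(a, b, c) ≡ 5 ≠ 0 (mod 11), P does NOT lie on the curve.


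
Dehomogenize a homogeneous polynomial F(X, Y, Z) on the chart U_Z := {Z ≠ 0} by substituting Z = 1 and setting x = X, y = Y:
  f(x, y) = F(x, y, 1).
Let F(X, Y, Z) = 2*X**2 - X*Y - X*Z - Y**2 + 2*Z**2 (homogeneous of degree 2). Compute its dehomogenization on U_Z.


f(x, y) = 2*x**2 - x*y - x - y**2 + 2

On U_Z we set Z = 1. Each monomial c·X^i·Y^j·Z^k in F becomes c·x^i·y^j·1^k = c·x^i·y^j.
Substituting Z = 1: F(X, Y, 1) = 2*x**2 - x*y - x - y**2 + 2.
Note: deg(f) ≤ deg(F) = 2; strict inequality happens when F is divisible by Z (lost terms).


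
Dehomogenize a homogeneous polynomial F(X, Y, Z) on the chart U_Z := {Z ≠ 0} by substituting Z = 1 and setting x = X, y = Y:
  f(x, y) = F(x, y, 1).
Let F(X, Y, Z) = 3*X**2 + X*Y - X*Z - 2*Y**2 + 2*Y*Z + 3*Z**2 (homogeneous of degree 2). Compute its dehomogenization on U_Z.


f(x, y) = 3*x**2 + x*y - x - 2*y**2 + 2*y + 3

On U_Z we set Z = 1. Each monomial c·X^i·Y^j·Z^k in F becomes c·x^i·y^j·1^k = c·x^i·y^j.
Substituting Z = 1: F(X, Y, 1) = 3*x**2 + x*y - x - 2*y**2 + 2*y + 3.
Note: deg(f) ≤ deg(F) = 2; strict inequality happens when F is divisible by Z (lost terms).


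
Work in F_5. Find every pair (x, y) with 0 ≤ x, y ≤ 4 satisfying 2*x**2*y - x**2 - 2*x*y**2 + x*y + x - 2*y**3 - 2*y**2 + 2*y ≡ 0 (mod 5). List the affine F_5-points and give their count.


Affine F_5-points: {(0, 0), (0, 2), (1, 0), (1, 3), (3, 4)}; count = 5.

For each of the 25 pairs (x, y) ∈ F_5², evaluate f(x, y) mod 5. Record the zeros.
  x = 0: [0↦0, 1↦3, 2↦0, 3↦4, 4↦3]  zeros at y ∈ {0, 2}
  x = 1: [0↦0, 1↦4, 2↦3, 3↦0, 4↦3]  zeros at y ∈ {0, 3}
  x = 2: [0↦3, 1↦2, 2↦2, 3↦1, 4↦2]  zeros at y ∈ ∅
  x = 3: [0↦4, 1↦2, 2↦2, 3↦2, 4↦0]  zeros at y ∈ {4}
  x = 4: [0↦3, 1↦4, 2↦3, 3↦3, 4↦2]  zeros at y ∈ ∅
Collecting zeros: affine points = {(0, 0), (0, 2), (1, 0), (1, 3), (3, 4)}.
Total count |C(F_5)_aff| = 5.


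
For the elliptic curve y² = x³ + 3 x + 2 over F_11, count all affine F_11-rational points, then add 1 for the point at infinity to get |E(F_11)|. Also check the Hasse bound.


Affine points = {(2, 4), (2, 7), (3, 4), (3, 7), (4, 1), (4, 10), (6, 4), (6, 7), (7, 5), (7, 6), (10, 3), (10, 8)}; affine count = 12; |E(F_11)| = 13.

Discriminant check: Δ ∝ 4a³ + 27b² = 4·3³ + 27·2² = 4·27 + 27·4 ≡ 7 (mod 11). Nonzero ⇒ E is nonsingular.
For each x ∈ F_11, compute rhs = x³ + 3·x + 2 mod 11, then count y ∈ F_11 with y² ≡ rhs.
  x = 0: rhs = 2, matching y values: none (0 points).
  x = 1: rhs = 6, matching y values: none (0 points).
  x = 2: rhs = 5, matching y values: 4, 7 (2 points).
  x = 3: rhs = 5, matching y values: 4, 7 (2 points).
  x = 4: rhs = 1, matching y values: 1, 10 (2 points).
  x = 5: rhs = 10, matching y values: none (0 points).
  x = 6: rhs = 5, matching y values: 4, 7 (2 points).
  x = 7: rhs = 3, matching y values: 5, 6 (2 points).
  x = 8: rhs = 10, matching y values: none (0 points).
  x = 9: rhs = 10, matching y values: none (0 points).
  x = 10: rhs = 9, matching y values: 3, 8 (2 points).
Total affine count: 12.
Full point count |E(F_11)| = 12 + 1 = 13.
Hasse bound: |13 − (11+1)| = |1| = 1 ≤ 2√11 ≈ 6.6332 ✓.


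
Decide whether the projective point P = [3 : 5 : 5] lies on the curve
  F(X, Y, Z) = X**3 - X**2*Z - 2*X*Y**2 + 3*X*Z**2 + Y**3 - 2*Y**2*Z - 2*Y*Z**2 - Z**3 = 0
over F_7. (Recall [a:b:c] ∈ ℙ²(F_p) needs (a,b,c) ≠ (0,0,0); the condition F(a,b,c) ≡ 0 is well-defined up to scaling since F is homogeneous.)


F(3,5,5) ≡ 5 (mod 7); P is NOT on the curve.

Evaluate F(3, 5, 5) term-by-term (mod 7).
  X**3 ↦ 1·27·1·1 = 27
  -X**2*Z ↦ -1·9·1·5 = -45
  -2*X*Y**2 ↦ -2·3·25·1 = -150
  3*X*Z**2 ↦ 3·3·1·25 = 225
  Y**3 ↦ 1·1·125·1 = 125
  -2*Y**2*Z ↦ -2·1·25·5 = -250
  -2*Y*Z**2 ↦ -2·1·5·25 = -250
  -Z**3 ↦ -1·1·1·125 = -125
Sum: F(3, 5, 5) = (27) + (-45) + (-150) + (225) + (125) + (-250) + (-250) + (-125) = -443.
Reducing mod 7: -443 ≡ 5 (mod 7).
Since F(a, b, c) ≡ 5 ≠ 0 (mod 7), P does NOT lie on the curve.
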